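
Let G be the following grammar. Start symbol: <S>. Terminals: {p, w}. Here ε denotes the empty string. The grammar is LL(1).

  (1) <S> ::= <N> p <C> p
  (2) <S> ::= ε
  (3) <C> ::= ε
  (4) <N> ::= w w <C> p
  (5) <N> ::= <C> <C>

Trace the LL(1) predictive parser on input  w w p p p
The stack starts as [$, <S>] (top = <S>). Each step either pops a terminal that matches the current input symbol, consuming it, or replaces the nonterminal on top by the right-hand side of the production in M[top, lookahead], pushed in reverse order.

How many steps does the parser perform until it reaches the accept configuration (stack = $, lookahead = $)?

step 1: stack=$ <S>  input=w w p p p $  — expand <S> ::= <N> p <C> p
step 2: stack=$ p <C> p <N>  input=w w p p p $  — expand <N> ::= w w <C> p
step 3: stack=$ p <C> p p <C> w w  input=w w p p p $  — match w
step 4: stack=$ p <C> p p <C> w  input=w p p p $  — match w
step 5: stack=$ p <C> p p <C>  input=p p p $  — expand <C> ::= ε
step 6: stack=$ p <C> p p  input=p p p $  — match p
step 7: stack=$ p <C> p  input=p p $  — match p
step 8: stack=$ p <C>  input=p $  — expand <C> ::= ε
step 9: stack=$ p  input=p $  — match p
Accept reached after 9 steps.

9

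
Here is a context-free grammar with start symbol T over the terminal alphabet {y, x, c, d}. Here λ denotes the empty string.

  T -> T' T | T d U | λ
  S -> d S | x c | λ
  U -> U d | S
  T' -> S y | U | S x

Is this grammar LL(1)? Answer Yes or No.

FIRST(T) = {λ, d, x, y}
FIRST(S) = {λ, d, x}
FIRST(U) = {λ, d, x}
FIRST(T') = {λ, d, x, y}
FOLLOW(T) = {$, d}
FOLLOW(S) = {$, d, x, y}
FOLLOW(U) = {$, d, x, y}
FOLLOW(T') = {$, d, x, y}
Cell M[S, d] receives both S -> d S and S -> λ — the grammar is not LL(1).

No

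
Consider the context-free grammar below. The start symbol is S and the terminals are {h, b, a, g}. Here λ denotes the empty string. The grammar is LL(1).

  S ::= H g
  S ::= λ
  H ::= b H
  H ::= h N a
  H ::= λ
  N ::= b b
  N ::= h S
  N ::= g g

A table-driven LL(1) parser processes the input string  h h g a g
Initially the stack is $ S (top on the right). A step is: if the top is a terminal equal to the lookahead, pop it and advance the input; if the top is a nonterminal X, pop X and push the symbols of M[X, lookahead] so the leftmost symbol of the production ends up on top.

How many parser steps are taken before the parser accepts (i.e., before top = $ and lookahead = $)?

10

step 1: stack=$ S  input=h h g a g $  — expand S ::= H g
step 2: stack=$ g H  input=h h g a g $  — expand H ::= h N a
step 3: stack=$ g a N h  input=h h g a g $  — match h
step 4: stack=$ g a N  input=h g a g $  — expand N ::= h S
step 5: stack=$ g a S h  input=h g a g $  — match h
step 6: stack=$ g a S  input=g a g $  — expand S ::= H g
step 7: stack=$ g a g H  input=g a g $  — expand H ::= λ
step 8: stack=$ g a g  input=g a g $  — match g
step 9: stack=$ g a  input=a g $  — match a
step 10: stack=$ g  input=g $  — match g
Accept reached after 10 steps.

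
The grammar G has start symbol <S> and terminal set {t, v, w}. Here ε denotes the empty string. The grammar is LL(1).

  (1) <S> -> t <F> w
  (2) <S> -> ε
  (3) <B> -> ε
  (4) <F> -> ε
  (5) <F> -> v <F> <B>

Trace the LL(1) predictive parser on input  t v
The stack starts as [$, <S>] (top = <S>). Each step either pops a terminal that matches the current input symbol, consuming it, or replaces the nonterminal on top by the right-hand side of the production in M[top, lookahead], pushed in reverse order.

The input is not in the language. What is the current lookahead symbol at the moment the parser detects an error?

step 1: stack=$ <S>  input=t v $  — expand <S> -> t <F> w
step 2: stack=$ w <F> t  input=t v $  — match t
step 3: stack=$ w <F>  input=v $  — expand <F> -> v <F> <B>
step 4: stack=$ w <B> <F> v  input=v $  — match v
step 5: stack=$ w <B> <F>  input=$  — error: M[<F>, $] is empty

$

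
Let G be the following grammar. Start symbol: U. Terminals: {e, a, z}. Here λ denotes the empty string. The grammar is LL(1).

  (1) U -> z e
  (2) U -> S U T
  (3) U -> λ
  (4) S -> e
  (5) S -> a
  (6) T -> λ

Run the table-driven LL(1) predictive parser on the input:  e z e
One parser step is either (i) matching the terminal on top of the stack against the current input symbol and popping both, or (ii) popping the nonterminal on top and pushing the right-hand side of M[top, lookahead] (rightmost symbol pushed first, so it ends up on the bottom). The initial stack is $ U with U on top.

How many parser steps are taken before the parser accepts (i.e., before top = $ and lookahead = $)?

     Stack    Input    Action
  1  $ U      e z e $  expand U -> S U T
  2  $ T U S  e z e $  expand S -> e
  3  $ T U e  e z e $  match e
  4  $ T U    z e $    expand U -> z e
  5  $ T e z  z e $    match z
  6  $ T e    e $      match e
  7  $ T      $        expand T -> λ
Accept reached after 7 steps.

7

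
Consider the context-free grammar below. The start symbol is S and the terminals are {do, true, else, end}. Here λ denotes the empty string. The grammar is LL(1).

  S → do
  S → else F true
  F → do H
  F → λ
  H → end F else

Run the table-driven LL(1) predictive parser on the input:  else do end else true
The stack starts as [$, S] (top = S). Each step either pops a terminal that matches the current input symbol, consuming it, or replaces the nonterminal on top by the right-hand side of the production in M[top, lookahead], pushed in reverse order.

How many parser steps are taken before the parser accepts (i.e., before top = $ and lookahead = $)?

     Stack              Input                    Action
  1  $ S                else do end else true $  expand S → else F true
  2  $ true F else      else do end else true $  match else
  3  $ true F           do end else true $       expand F → do H
  4  $ true H do        do end else true $       match do
  5  $ true H           end else true $          expand H → end F else
  6  $ true else F end  end else true $          match end
  7  $ true else F      else true $              expand F → λ
  8  $ true else        else true $              match else
  9  $ true             true $                   match true
Accept reached after 9 steps.

9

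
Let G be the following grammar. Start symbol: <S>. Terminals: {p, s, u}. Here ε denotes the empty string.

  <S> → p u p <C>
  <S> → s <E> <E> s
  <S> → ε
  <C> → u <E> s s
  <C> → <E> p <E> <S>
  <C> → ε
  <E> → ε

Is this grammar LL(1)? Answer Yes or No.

Yes

FIRST(<S>) = {ε, p, s}
FIRST(<C>) = {ε, p, u}
FIRST(<E>) = {ε}
FOLLOW(<S>) = {$}
FOLLOW(<C>) = {$}
FOLLOW(<E>) = {$, p, s}
Each cell of M receives at most one production.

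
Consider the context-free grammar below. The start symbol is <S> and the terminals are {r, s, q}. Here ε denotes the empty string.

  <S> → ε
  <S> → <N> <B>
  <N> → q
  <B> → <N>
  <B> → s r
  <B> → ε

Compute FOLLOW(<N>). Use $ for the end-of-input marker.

FIRST(<N>): from <N>→q we get {q}. So FIRST(<N>) = {q}.
FIRST(<S>): from <S>→ε we get {ε}; from <S>→<N> <B> we get {q}. So FIRST(<S>) = {ε, q}.
FIRST(<B>): from <B>→<N> we get {q}; from <B>→s r we get {s}; from <B>→ε we get {ε}. So FIRST(<B>) = {ε, q, s}.
FOLLOW(<S>) includes $ since <S> is the start symbol.
FOLLOW(<S>): <S> appears on no right-hand side. Thus FOLLOW(<S>) = {$}.
FOLLOW(<B>): in <S>→<N> <B>, the suffix after <B> is empty, so FOLLOW(<B>) ⊇ FOLLOW(<S>) = {$}. Thus FOLLOW(<B>) = {$}.
FOLLOW(<N>): in <S>→<N> <B>, <N> is followed by <B> with FIRST {ε, q, s}; in <S>→<N> <B>, the suffix after <N> is nullable, so FOLLOW(<N>) ⊇ FOLLOW(<S>) = {$}; in <B>→<N>, the suffix after <N> is empty, so FOLLOW(<N>) ⊇ FOLLOW(<B>) = {$}. Thus FOLLOW(<N>) = {$, q, s}.

{$, q, s}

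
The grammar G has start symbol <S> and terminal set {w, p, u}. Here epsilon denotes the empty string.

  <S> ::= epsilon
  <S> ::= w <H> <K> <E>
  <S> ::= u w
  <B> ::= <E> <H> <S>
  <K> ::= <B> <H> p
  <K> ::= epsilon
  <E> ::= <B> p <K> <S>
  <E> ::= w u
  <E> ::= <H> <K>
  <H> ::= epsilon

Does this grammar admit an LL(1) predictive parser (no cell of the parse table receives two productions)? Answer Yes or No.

FIRST(<S>) = {epsilon, u, w}
FIRST(<B>) = {epsilon, p, u, w}
FIRST(<K>) = {epsilon, p, u, w}
FIRST(<E>) = {epsilon, p, u, w}
FIRST(<H>) = {epsilon}
FOLLOW(<S>) = {$, p, u, w}
FOLLOW(<B>) = {p}
FOLLOW(<K>) = {$, p, u, w}
FOLLOW(<E>) = {$, p, u, w}
FOLLOW(<H>) = {$, p, u, w}
Cell M[<E>, p] receives both <E> ::= <B> p <K> <S> and <E> ::= <H> <K> — the grammar is not LL(1).

No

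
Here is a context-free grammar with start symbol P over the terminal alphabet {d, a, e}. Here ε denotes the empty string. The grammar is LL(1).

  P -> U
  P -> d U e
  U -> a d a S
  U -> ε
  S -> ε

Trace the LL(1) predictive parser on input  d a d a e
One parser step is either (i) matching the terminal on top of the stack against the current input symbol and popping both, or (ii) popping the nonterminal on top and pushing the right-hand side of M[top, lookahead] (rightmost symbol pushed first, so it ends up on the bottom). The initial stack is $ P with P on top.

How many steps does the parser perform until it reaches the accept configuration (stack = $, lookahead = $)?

8

     Stack        Input        Action
  1  $ P          d a d a e $  expand P -> d U e
  2  $ e U d      d a d a e $  match d
  3  $ e U        a d a e $    expand U -> a d a S
  4  $ e S a d a  a d a e $    match a
  5  $ e S a d    d a e $      match d
  6  $ e S a      a e $        match a
  7  $ e S        e $          expand S -> ε
  8  $ e          e $          match e
Accept reached after 8 steps.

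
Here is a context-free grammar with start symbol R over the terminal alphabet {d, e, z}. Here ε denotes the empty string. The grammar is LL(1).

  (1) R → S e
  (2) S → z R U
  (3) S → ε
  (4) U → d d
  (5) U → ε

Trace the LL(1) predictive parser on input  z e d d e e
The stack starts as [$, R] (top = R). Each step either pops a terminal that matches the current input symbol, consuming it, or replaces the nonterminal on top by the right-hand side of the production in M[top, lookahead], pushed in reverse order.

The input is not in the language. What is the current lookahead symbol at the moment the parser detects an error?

      Stack      Input          Action
   1  $ R        z e d d e e $  expand R → S e
   2  $ e S      z e d d e e $  expand S → z R U
   3  $ e U R z  z e d d e e $  match z
   4  $ e U R    e d d e e $    expand R → S e
   5  $ e U e S  e d d e e $    expand S → ε
   6  $ e U e    e d d e e $    match e
   7  $ e U      d d e e $      expand U → d d
   8  $ e d d    d d e e $      match d
   9  $ e d      d e e $        match d
  10  $ e        e e $          match e
  11  $          e $            error: stack empty but input remains

e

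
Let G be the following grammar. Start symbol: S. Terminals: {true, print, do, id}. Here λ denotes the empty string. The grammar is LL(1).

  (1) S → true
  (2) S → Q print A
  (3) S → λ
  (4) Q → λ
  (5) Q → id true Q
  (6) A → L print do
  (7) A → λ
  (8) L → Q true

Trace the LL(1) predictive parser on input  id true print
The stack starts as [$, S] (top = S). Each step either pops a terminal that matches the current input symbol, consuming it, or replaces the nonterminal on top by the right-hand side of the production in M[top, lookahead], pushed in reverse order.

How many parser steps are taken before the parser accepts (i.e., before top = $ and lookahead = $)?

     Stack                Input            Action
  1  $ S                  id true print $  expand S → Q print A
  2  $ A print Q          id true print $  expand Q → id true Q
  3  $ A print Q true id  id true print $  match id
  4  $ A print Q true     true print $     match true
  5  $ A print Q          print $          expand Q → λ
  6  $ A print            print $          match print
  7  $ A                  $                expand A → λ
Accept reached after 7 steps.

7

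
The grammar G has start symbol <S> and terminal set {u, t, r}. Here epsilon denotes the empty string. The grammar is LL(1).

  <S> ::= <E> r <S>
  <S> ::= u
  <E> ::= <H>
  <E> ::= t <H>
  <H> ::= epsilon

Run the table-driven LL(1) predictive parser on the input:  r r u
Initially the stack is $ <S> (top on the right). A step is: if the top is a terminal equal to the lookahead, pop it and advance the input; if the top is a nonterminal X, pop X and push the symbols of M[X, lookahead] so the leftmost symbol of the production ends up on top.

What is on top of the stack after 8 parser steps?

     Stack        Input    Action
  1  $ <S>        r r u $  expand <S> ::= <E> r <S>
  2  $ <S> r <E>  r r u $  expand <E> ::= <H>
  3  $ <S> r <H>  r r u $  expand <H> ::= epsilon
  4  $ <S> r      r r u $  match r
  5  $ <S>        r u $    expand <S> ::= <E> r <S>
  6  $ <S> r <E>  r u $    expand <E> ::= <H>
  7  $ <S> r <H>  r u $    expand <H> ::= epsilon
  8  $ <S> r      r u $    match r
Stack after step 8: $ <S> (top = <S>).

<S>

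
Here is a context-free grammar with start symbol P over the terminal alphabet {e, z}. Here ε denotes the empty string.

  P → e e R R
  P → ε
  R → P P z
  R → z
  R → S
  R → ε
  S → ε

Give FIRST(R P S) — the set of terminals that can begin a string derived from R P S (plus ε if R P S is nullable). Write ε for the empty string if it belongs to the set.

FIRST(P) = {ε, e}
FIRST(S) = {ε}
FIRST(R) = {ε, e, z}  (via P P z, S)
FIRST(R P S): take FIRST of each symbol in turn, carrying on past any symbol whose FIRST contains ε; result {ε, e, z}.

{ε, e, z}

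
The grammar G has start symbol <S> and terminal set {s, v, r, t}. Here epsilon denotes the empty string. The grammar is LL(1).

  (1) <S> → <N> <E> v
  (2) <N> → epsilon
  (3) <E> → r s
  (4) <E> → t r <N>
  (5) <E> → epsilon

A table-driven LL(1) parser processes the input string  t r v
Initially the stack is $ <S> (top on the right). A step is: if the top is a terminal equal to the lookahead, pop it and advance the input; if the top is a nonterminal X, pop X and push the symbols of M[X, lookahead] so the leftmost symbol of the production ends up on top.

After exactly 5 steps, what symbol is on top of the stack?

<N>

     Stack        Input    Action
  1  $ <S>        t r v $  expand <S> → <N> <E> v
  2  $ v <E> <N>  t r v $  expand <N> → epsilon
  3  $ v <E>      t r v $  expand <E> → t r <N>
  4  $ v <N> r t  t r v $  match t
  5  $ v <N> r    r v $    match r
Stack after step 5: $ v <N> (top = <N>).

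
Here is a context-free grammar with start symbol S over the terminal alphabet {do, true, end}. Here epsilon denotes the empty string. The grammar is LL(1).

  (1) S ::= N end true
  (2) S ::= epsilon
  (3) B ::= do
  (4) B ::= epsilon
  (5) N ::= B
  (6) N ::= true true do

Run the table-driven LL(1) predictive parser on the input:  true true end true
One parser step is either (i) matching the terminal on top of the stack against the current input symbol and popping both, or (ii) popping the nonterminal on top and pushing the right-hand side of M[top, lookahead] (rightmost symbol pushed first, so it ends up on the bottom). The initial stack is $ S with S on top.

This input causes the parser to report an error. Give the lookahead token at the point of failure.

end

step 1: stack=$ S  input=true true end true $  — expand S ::= N end true
step 2: stack=$ true end N  input=true true end true $  — expand N ::= true true do
step 3: stack=$ true end do true true  input=true true end true $  — match true
step 4: stack=$ true end do true  input=true end true $  — match true
step 5: stack=$ true end do  input=end true $  — error: top is terminal do but lookahead is end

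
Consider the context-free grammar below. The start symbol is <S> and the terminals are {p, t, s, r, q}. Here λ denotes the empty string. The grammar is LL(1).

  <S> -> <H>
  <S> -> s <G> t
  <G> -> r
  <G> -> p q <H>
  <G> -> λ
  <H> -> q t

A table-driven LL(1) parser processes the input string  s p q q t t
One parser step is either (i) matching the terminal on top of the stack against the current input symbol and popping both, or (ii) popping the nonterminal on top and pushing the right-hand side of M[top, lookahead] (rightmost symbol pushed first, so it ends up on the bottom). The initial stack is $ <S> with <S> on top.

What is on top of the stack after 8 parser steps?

t

step 1: stack=$ <S>  input=s p q q t t $  — expand <S> -> s <G> t
step 2: stack=$ t <G> s  input=s p q q t t $  — match s
step 3: stack=$ t <G>  input=p q q t t $  — expand <G> -> p q <H>
step 4: stack=$ t <H> q p  input=p q q t t $  — match p
step 5: stack=$ t <H> q  input=q q t t $  — match q
step 6: stack=$ t <H>  input=q t t $  — expand <H> -> q t
step 7: stack=$ t t q  input=q t t $  — match q
step 8: stack=$ t t  input=t t $  — match t
Stack after step 8: $ t (top = t).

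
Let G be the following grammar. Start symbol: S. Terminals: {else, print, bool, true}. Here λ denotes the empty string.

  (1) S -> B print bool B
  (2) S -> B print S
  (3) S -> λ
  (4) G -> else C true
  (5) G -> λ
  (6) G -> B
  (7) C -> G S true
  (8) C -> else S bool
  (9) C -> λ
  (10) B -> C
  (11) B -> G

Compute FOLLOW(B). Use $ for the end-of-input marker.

FIRST(S) = {λ, else, print, true}  (via B print bool B, B print S)
FIRST(G) = {λ, else, print, true}  (via B)
FIRST(C) = {λ, else, print, true}  (via G S true)
FIRST(B) = {λ, else, print, true}  (via C, G)
FOLLOW(S) includes $ since S is the start symbol.
FOLLOW(S): in S->B print S, the suffix after S is empty (adds nothing new); in C->G S true, S is followed by true with FIRST {true}; in C->else S bool, S is followed by bool with FIRST {bool}. Thus FOLLOW(S) = {$, bool, true}.
FOLLOW(G): in C->G S true, G is followed by S true with FIRST {else, print, true}; in B->G, the suffix after G is empty, so FOLLOW(G) ⊇ FOLLOW(B) = {$, bool, else, print, true}. Thus FOLLOW(G) = {$, bool, else, print, true}.
FOLLOW(B): in S->B print bool B (occurrence 1), B is followed by print bool B with FIRST {print}; in S->B print bool B (occurrence 2), the suffix after B is empty, so FOLLOW(B) ⊇ FOLLOW(S) = {$, bool, true}; in S->B print S, B is followed by print S with FIRST {print}; in G->B, the suffix after B is empty, so FOLLOW(B) ⊇ FOLLOW(G) = {$, bool, else, print, true}. Thus FOLLOW(B) = {$, bool, else, print, true}.
FOLLOW(C): in G->else C true, C is followed by true with FIRST {true}; in B->C, the suffix after C is empty, so FOLLOW(C) ⊇ FOLLOW(B) = {$, bool, else, print, true}. Thus FOLLOW(C) = {$, bool, else, print, true}.

{$, bool, else, print, true}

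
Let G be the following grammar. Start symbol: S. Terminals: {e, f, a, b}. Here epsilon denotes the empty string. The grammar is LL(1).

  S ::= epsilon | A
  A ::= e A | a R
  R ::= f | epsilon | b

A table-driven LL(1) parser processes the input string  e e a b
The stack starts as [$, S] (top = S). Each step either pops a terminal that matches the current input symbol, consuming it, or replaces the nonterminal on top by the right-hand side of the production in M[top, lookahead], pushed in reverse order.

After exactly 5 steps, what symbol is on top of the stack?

A

     Stack  Input      Action
  1  $ S    e e a b $  expand S ::= A
  2  $ A    e e a b $  expand A ::= e A
  3  $ A e  e e a b $  match e
  4  $ A    e a b $    expand A ::= e A
  5  $ A e  e a b $    match e
Stack after step 5: $ A (top = A).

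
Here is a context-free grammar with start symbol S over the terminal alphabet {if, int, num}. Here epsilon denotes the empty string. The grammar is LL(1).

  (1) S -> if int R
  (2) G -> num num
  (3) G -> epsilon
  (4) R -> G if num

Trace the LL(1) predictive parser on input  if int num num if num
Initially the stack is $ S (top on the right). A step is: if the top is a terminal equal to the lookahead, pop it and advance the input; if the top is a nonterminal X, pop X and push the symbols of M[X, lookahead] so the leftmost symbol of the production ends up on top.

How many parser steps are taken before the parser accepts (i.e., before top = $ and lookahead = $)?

9

step 1: stack=$ S  input=if int num num if num $  — expand S -> if int R
step 2: stack=$ R int if  input=if int num num if num $  — match if
step 3: stack=$ R int  input=int num num if num $  — match int
step 4: stack=$ R  input=num num if num $  — expand R -> G if num
step 5: stack=$ num if G  input=num num if num $  — expand G -> num num
step 6: stack=$ num if num num  input=num num if num $  — match num
step 7: stack=$ num if num  input=num if num $  — match num
step 8: stack=$ num if  input=if num $  — match if
step 9: stack=$ num  input=num $  — match num
Accept reached after 9 steps.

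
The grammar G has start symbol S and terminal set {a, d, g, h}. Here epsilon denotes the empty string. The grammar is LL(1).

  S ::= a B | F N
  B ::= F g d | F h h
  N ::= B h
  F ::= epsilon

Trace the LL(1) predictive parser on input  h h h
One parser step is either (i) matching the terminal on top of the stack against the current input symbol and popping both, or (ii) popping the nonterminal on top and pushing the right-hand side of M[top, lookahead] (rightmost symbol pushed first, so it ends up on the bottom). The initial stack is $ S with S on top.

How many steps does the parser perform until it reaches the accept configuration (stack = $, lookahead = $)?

     Stack      Input    Action
  1  $ S        h h h $  expand S ::= F N
  2  $ N F      h h h $  expand F ::= epsilon
  3  $ N        h h h $  expand N ::= B h
  4  $ h B      h h h $  expand B ::= F h h
  5  $ h h h F  h h h $  expand F ::= epsilon
  6  $ h h h    h h h $  match h
  7  $ h h      h h $    match h
  8  $ h        h $      match h
Accept reached after 8 steps.

8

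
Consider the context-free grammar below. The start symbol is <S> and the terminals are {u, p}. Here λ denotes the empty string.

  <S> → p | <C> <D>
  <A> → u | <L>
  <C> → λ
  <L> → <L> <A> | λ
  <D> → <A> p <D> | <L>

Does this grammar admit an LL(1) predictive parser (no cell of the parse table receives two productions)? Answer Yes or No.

No

FIRST(<S>) = {λ, p, u}
FIRST(<A>) = {λ, u}
FIRST(<C>) = {λ}
FIRST(<L>) = {λ, u}
FIRST(<D>) = {λ, p, u}
FOLLOW(<S>) = {$}
FOLLOW(<A>) = {$, p, u}
FOLLOW(<C>) = {$, p, u}
FOLLOW(<L>) = {$, p, u}
FOLLOW(<D>) = {$}
Cell M[<A>, u] receives both <A> → u and <A> → <L> — the grammar is not LL(1).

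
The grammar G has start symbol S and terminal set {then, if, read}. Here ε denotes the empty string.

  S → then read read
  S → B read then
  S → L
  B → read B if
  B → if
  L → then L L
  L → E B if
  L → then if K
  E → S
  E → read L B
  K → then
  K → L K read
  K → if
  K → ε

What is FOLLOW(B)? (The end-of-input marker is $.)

FIRST(B): from B→read B if we get {read}; from B→if we get {if}. So FIRST(B) = {if, read}.
FIRST(S): from S→then read read we get {then}; from S→B read then we get {if, read}; from S→L we get {if, read, then}. So FIRST(S) = {if, read, then}.
FIRST(E): from E→S we get {if, read, then}; from E→read L B we get {read}. So FIRST(E) = {if, read, then}.
FIRST(L): from L→then L L we get {then}; from L→E B if we get {if, read, then}; from L→then if K we get {then}. So FIRST(L) = {if, read, then}.
FIRST(K): from K→then we get {then}; from K→L K read we get {if, read, then}; from K→if we get {if}; from K→ε we get {ε}. So FIRST(K) = {ε, if, read, then}.
FOLLOW(S) includes $ since S is the start symbol.
FOLLOW(E): in L→E B if, E is followed by B if with FIRST {if, read}. Thus FOLLOW(E) = {if, read}.
FOLLOW(S): in E→S, the suffix after S is empty, so FOLLOW(S) ⊇ FOLLOW(E) = {if, read}. Thus FOLLOW(S) = {$, if, read}.
FOLLOW(B): in S→B read then, B is followed by read then with FIRST {read}; in B→read B if, B is followed by if with FIRST {if}; in L→E B if, B is followed by if with FIRST {if}; in E→read L B, the suffix after B is empty, so FOLLOW(B) ⊇ FOLLOW(E) = {if, read}. Thus FOLLOW(B) = {if, read}.
FOLLOW(L): in S→L, the suffix after L is empty, so FOLLOW(L) ⊇ FOLLOW(S) = {$, if, read}; in L→then L L (occurrence 1), L is followed by L with FIRST {if, read, then}; in L→then L L (occurrence 2), the suffix after L is empty (adds nothing new); in E→read L B, L is followed by B with FIRST {if, read}; in K→L K read, L is followed by K read with FIRST {if, read, then}. Thus FOLLOW(L) = {$, if, read, then}.
FOLLOW(K): in L→then if K, the suffix after K is empty, so FOLLOW(K) ⊇ FOLLOW(L) = {$, if, read, then}; in K→L K read, K is followed by read with FIRST {read}. Thus FOLLOW(K) = {$, if, read, then}.

{if, read}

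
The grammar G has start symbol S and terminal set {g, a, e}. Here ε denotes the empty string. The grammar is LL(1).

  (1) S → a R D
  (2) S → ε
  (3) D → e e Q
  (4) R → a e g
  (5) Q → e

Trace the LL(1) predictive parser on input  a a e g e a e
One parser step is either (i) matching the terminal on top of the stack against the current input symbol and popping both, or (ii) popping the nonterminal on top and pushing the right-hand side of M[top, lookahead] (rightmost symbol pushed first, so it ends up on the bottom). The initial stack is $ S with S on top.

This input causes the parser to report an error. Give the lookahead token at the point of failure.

a

     Stack      Input            Action
  1  $ S        a a e g e a e $  expand S → a R D
  2  $ D R a    a a e g e a e $  match a
  3  $ D R      a e g e a e $    expand R → a e g
  4  $ D g e a  a e g e a e $    match a
  5  $ D g e    e g e a e $      match e
  6  $ D g      g e a e $        match g
  7  $ D        e a e $          expand D → e e Q
  8  $ Q e e    e a e $          match e
  9  $ Q e      a e $            error: top is terminal e but lookahead is a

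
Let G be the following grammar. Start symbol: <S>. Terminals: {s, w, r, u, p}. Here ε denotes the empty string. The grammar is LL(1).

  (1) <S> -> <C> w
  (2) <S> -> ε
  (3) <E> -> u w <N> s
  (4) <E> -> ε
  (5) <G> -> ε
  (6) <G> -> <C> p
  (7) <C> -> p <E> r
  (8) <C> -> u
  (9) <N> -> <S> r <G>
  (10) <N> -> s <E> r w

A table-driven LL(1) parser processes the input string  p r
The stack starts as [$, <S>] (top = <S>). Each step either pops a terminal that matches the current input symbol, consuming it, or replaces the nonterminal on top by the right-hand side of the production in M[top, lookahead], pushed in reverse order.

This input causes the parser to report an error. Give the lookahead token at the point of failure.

$

     Stack        Input  Action
  1  $ <S>        p r $  expand <S> -> <C> w
  2  $ w <C>      p r $  expand <C> -> p <E> r
  3  $ w r <E> p  p r $  match p
  4  $ w r <E>    r $    expand <E> -> ε
  5  $ w r        r $    match r
  6  $ w          $      error: top is terminal w but lookahead is $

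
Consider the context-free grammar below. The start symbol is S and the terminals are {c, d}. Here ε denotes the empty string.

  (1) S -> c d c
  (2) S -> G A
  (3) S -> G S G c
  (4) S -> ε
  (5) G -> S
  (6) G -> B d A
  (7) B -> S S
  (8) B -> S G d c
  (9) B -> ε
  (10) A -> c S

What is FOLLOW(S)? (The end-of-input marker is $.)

FIRST(A): from A->c S we get {c}. So FIRST(A) = {c}.
FIRST(S): from S->c d c we get {c}; from S->G A we get {c, d}; from S->G S G c we get {c, d}; from S->ε we get {ε}. So FIRST(S) = {ε, c, d}.
FIRST(G): from G->S we get {ε, c, d}; from G->B d A we get {c, d}. So FIRST(G) = {ε, c, d}.
FIRST(B): from B->S S we get {ε, c, d}; from B->S G d c we get {c, d}; from B->ε we get {ε}. So FIRST(B) = {ε, c, d}.
FOLLOW(S) includes $ since S is the start symbol.
FOLLOW(G): in S->G A, G is followed by A with FIRST {c}; in S->G S G c (occurrence 1), G is followed by S G c with FIRST {c, d}; in S->G S G c (occurrence 2), G is followed by c with FIRST {c}; in B->S G d c, G is followed by d c with FIRST {d}. Thus FOLLOW(G) = {c, d}.
FOLLOW(B): in G->B d A, B is followed by d A with FIRST {d}. Thus FOLLOW(B) = {d}.
FOLLOW(S): in S->G S G c, S is followed by G c with FIRST {c, d}; in G->S, the suffix after S is empty, so FOLLOW(S) ⊇ FOLLOW(G) = {c, d}; in B->S S (occurrence 1), S is followed by S with FIRST {ε, c, d}; in B->S S (occurrence 1), the suffix after S is nullable, so FOLLOW(S) ⊇ FOLLOW(B) = {d}; in B->S S (occurrence 2), the suffix after S is empty, so FOLLOW(S) ⊇ FOLLOW(B) = {d}; in B->S G d c, S is followed by G d c with FIRST {c, d}; in A->c S, the suffix after S is empty, so FOLLOW(S) ⊇ FOLLOW(A) = {$, c, d}. Thus FOLLOW(S) = {$, c, d}.
FOLLOW(A): in S->G A, the suffix after A is empty, so FOLLOW(A) ⊇ FOLLOW(S) = {$, c, d}; in G->B d A, the suffix after A is empty, so FOLLOW(A) ⊇ FOLLOW(G) = {c, d}. Thus FOLLOW(A) = {$, c, d}.

{$, c, d}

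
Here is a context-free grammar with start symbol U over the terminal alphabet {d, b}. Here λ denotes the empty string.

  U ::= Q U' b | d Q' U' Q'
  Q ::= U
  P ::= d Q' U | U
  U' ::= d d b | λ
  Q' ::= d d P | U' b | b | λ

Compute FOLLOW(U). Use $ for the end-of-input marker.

FIRST(U'): from U'::=d d b we get {d}; from U'::=λ we get {λ}. So FIRST(U') = {λ, d}.
FIRST(Q'): from Q'::=d d P we get {d}; from Q'::=U' b we get {b, d}; from Q'::=b we get {b}; from Q'::=λ we get {λ}. So FIRST(Q') = {λ, b, d}.
FIRST(U): from U::=Q U' b we get {d}; from U::=d Q' U' Q' we get {d}. So FIRST(U) = {d}.
FIRST(Q): from Q::=U we get {d}. So FIRST(Q) = {d}.
FIRST(P): from P::=d Q' U we get {d}; from P::=U we get {d}. So FIRST(P) = {d}.
FOLLOW(U) includes $ since U is the start symbol.
FOLLOW(Q): in U::=Q U' b, Q is followed by U' b with FIRST {b, d}. Thus FOLLOW(Q) = {b, d}.
FOLLOW(U): in Q::=U, the suffix after U is empty, so FOLLOW(U) ⊇ FOLLOW(Q) = {b, d}; in P::=d Q' U, the suffix after U is empty, so FOLLOW(U) ⊇ FOLLOW(P) = {$, b, d}; in P::=U, the suffix after U is empty, so FOLLOW(U) ⊇ FOLLOW(P) = {$, b, d}. Thus FOLLOW(U) = {$, b, d}.
FOLLOW(U'): in U::=Q U' b, U' is followed by b with FIRST {b}; in U::=d Q' U' Q', U' is followed by Q' with FIRST {λ, b, d}; in U::=d Q' U' Q', the suffix after U' is nullable, so FOLLOW(U') ⊇ FOLLOW(U) = {$, b, d}; in Q'::=U' b, U' is followed by b with FIRST {b}. Thus FOLLOW(U') = {$, b, d}.
FOLLOW(Q'): in U::=d Q' U' Q' (occurrence 1), Q' is followed by U' Q' with FIRST {λ, b, d}; in U::=d Q' U' Q' (occurrence 1), the suffix after Q' is nullable, so FOLLOW(Q') ⊇ FOLLOW(U) = {$, b, d}; in U::=d Q' U' Q' (occurrence 2), the suffix after Q' is empty, so FOLLOW(Q') ⊇ FOLLOW(U) = {$, b, d}; in P::=d Q' U, Q' is followed by U with FIRST {d}. Thus FOLLOW(Q') = {$, b, d}.
FOLLOW(P): in Q'::=d d P, the suffix after P is empty, so FOLLOW(P) ⊇ FOLLOW(Q') = {$, b, d}. Thus FOLLOW(P) = {$, b, d}.

{$, b, d}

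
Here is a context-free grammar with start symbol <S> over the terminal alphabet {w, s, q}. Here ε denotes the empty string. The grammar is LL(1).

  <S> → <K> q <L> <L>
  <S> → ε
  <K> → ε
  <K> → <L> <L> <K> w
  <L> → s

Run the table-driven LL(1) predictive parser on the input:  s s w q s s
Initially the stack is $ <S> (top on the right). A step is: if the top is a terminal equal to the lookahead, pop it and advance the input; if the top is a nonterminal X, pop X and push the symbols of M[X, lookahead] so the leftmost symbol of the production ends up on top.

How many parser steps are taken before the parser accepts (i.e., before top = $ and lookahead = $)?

step 1: stack=$ <S>  input=s s w q s s $  — expand <S> → <K> q <L> <L>
step 2: stack=$ <L> <L> q <K>  input=s s w q s s $  — expand <K> → <L> <L> <K> w
step 3: stack=$ <L> <L> q w <K> <L> <L>  input=s s w q s s $  — expand <L> → s
step 4: stack=$ <L> <L> q w <K> <L> s  input=s s w q s s $  — match s
step 5: stack=$ <L> <L> q w <K> <L>  input=s w q s s $  — expand <L> → s
step 6: stack=$ <L> <L> q w <K> s  input=s w q s s $  — match s
step 7: stack=$ <L> <L> q w <K>  input=w q s s $  — expand <K> → ε
step 8: stack=$ <L> <L> q w  input=w q s s $  — match w
step 9: stack=$ <L> <L> q  input=q s s $  — match q
step 10: stack=$ <L> <L>  input=s s $  — expand <L> → s
step 11: stack=$ <L> s  input=s s $  — match s
step 12: stack=$ <L>  input=s $  — expand <L> → s
step 13: stack=$ s  input=s $  — match s
Accept reached after 13 steps.

13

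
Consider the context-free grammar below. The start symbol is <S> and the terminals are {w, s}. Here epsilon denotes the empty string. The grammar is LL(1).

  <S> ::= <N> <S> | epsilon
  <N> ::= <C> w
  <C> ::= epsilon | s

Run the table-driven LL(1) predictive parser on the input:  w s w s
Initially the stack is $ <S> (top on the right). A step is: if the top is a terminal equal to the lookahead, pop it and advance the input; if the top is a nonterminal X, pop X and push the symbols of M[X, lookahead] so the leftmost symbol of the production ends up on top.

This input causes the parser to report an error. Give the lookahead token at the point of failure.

step 1: stack=$ <S>  input=w s w s $  — expand <S> ::= <N> <S>
step 2: stack=$ <S> <N>  input=w s w s $  — expand <N> ::= <C> w
step 3: stack=$ <S> w <C>  input=w s w s $  — expand <C> ::= epsilon
step 4: stack=$ <S> w  input=w s w s $  — match w
step 5: stack=$ <S>  input=s w s $  — expand <S> ::= <N> <S>
step 6: stack=$ <S> <N>  input=s w s $  — expand <N> ::= <C> w
step 7: stack=$ <S> w <C>  input=s w s $  — expand <C> ::= s
step 8: stack=$ <S> w s  input=s w s $  — match s
step 9: stack=$ <S> w  input=w s $  — match w
step 10: stack=$ <S>  input=s $  — expand <S> ::= <N> <S>
step 11: stack=$ <S> <N>  input=s $  — expand <N> ::= <C> w
step 12: stack=$ <S> w <C>  input=s $  — expand <C> ::= s
step 13: stack=$ <S> w s  input=s $  — match s
step 14: stack=$ <S> w  input=$  — error: top is terminal w but lookahead is $

$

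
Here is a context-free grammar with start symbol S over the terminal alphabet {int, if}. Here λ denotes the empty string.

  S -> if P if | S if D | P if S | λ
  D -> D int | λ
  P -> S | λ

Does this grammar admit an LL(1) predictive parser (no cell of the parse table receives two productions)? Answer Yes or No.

FIRST(S) = {λ, if}
FIRST(D) = {λ, int}
FIRST(P) = {λ, if}
FOLLOW(S) = {$, if}
FOLLOW(D) = {$, if, int}
FOLLOW(P) = {if}
Cell M[D, int] receives both D -> D int and D -> λ — the grammar is not LL(1).

No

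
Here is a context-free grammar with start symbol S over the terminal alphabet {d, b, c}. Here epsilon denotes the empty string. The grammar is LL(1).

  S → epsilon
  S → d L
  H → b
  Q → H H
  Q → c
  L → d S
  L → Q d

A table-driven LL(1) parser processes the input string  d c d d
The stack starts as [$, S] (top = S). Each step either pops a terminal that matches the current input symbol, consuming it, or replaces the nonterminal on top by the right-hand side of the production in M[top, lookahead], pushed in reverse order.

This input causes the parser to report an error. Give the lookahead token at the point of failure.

step 1: stack=$ S  input=d c d d $  — expand S → d L
step 2: stack=$ L d  input=d c d d $  — match d
step 3: stack=$ L  input=c d d $  — expand L → Q d
step 4: stack=$ d Q  input=c d d $  — expand Q → c
step 5: stack=$ d c  input=c d d $  — match c
step 6: stack=$ d  input=d d $  — match d
step 7: stack=$  input=d $  — error: stack empty but input remains

d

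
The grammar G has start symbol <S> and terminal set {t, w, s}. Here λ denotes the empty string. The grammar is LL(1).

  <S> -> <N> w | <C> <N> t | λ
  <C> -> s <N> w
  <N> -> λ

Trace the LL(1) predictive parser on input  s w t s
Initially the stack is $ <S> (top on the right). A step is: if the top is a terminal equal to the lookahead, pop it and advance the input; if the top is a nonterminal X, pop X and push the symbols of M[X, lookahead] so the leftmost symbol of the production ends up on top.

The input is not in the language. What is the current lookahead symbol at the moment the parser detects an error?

     Stack            Input      Action
  1  $ <S>            s w t s $  expand <S> -> <C> <N> t
  2  $ t <N> <C>      s w t s $  expand <C> -> s <N> w
  3  $ t <N> w <N> s  s w t s $  match s
  4  $ t <N> w <N>    w t s $    expand <N> -> λ
  5  $ t <N> w        w t s $    match w
  6  $ t <N>          t s $      expand <N> -> λ
  7  $ t              t s $      match t
  8  $                s $        error: stack empty but input remains

s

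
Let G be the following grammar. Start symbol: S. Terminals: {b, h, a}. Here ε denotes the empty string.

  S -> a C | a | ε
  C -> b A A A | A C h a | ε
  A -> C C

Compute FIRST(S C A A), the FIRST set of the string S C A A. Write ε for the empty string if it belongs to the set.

FIRST(S): from S->a C we get {a}; from S->a we get {a}; from S->ε we get {ε}. So FIRST(S) = {ε, a}.
FIRST(C): from C->b A A A we get {b}; from C->A C h a we get {b, h}; from C->ε we get {ε}. So FIRST(C) = {ε, b, h}.
FIRST(A): from A->C C we get {ε, b, h}. So FIRST(A) = {ε, b, h}.
FIRST(S C A A): take FIRST of each symbol in turn, carrying on past any symbol whose FIRST contains ε; result {ε, a, b, h}.

{ε, a, b, h}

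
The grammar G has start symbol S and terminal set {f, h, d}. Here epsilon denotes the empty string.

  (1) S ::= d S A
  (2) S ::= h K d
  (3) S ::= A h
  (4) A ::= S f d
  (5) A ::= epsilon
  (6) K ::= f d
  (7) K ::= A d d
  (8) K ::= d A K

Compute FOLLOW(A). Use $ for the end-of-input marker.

{$, d, f, h}

FIRST(S): from S::=d S A we get {d}; from S::=h K d we get {h}; from S::=A h we get {d, h}. So FIRST(S) = {d, h}.
FIRST(A): from A::=S f d we get {d, h}; from A::=epsilon we get {epsilon}. So FIRST(A) = {epsilon, d, h}.
FIRST(K): from K::=f d we get {f}; from K::=A d d we get {d, h}; from K::=d A K we get {d}. So FIRST(K) = {d, f, h}.
FOLLOW(S) includes $ since S is the start symbol.
FOLLOW(S): in S::=d S A, S is followed by A with FIRST {epsilon, d, h}; in S::=d S A, the suffix after S is nullable (adds nothing new); in A::=S f d, S is followed by f d with FIRST {f}. Thus FOLLOW(S) = {$, d, f, h}.
FOLLOW(A): in S::=d S A, the suffix after A is empty, so FOLLOW(A) ⊇ FOLLOW(S) = {$, d, f, h}; in S::=A h, A is followed by h with FIRST {h}; in K::=A d d, A is followed by d d with FIRST {d}; in K::=d A K, A is followed by K with FIRST {d, f, h}. Thus FOLLOW(A) = {$, d, f, h}.
FOLLOW(K): in S::=h K d, K is followed by d with FIRST {d}; in K::=d A K, the suffix after K is empty (adds nothing new). Thus FOLLOW(K) = {d}.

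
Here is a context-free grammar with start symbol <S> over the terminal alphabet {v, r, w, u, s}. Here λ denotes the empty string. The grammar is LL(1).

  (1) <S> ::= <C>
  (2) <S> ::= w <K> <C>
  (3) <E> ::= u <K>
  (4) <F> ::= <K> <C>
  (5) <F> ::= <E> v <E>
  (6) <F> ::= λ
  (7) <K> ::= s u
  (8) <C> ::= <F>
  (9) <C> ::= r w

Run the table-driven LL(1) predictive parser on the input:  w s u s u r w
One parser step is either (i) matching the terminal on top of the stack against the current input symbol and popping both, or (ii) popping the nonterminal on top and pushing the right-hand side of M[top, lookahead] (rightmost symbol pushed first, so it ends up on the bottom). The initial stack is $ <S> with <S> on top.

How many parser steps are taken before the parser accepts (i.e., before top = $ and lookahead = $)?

      Stack        Input            Action
   1  $ <S>        w s u s u r w $  expand <S> ::= w <K> <C>
   2  $ <C> <K> w  w s u s u r w $  match w
   3  $ <C> <K>    s u s u r w $    expand <K> ::= s u
   4  $ <C> u s    s u s u r w $    match s
   5  $ <C> u      u s u r w $      match u
   6  $ <C>        s u r w $        expand <C> ::= <F>
   7  $ <F>        s u r w $        expand <F> ::= <K> <C>
   8  $ <C> <K>    s u r w $        expand <K> ::= s u
   9  $ <C> u s    s u r w $        match s
  10  $ <C> u      u r w $          match u
  11  $ <C>        r w $            expand <C> ::= r w
  12  $ w r        r w $            match r
  13  $ w          w $              match w
Accept reached after 13 steps.

13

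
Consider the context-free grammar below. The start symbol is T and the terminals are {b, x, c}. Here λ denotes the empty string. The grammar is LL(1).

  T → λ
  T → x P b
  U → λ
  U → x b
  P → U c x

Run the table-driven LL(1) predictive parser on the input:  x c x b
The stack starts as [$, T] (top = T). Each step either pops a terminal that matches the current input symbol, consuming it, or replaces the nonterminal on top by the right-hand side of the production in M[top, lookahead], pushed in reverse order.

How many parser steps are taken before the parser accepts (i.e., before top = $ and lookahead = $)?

step 1: stack=$ T  input=x c x b $  — expand T → x P b
step 2: stack=$ b P x  input=x c x b $  — match x
step 3: stack=$ b P  input=c x b $  — expand P → U c x
step 4: stack=$ b x c U  input=c x b $  — expand U → λ
step 5: stack=$ b x c  input=c x b $  — match c
step 6: stack=$ b x  input=x b $  — match x
step 7: stack=$ b  input=b $  — match b
Accept reached after 7 steps.

7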